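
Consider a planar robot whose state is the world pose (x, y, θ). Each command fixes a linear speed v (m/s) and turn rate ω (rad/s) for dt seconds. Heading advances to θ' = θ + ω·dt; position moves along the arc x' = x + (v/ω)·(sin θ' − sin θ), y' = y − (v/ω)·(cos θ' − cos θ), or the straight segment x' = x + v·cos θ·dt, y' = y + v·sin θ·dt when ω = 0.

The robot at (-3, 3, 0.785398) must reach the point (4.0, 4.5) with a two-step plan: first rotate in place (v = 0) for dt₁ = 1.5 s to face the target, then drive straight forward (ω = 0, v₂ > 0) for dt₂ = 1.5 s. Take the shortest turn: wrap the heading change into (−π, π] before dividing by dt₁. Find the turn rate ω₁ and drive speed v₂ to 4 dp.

heading to target = atan2(4.5−3, 4−-3) = 0.2111
Δθ = wrap(0.2111 − 0.7854) = -0.5743; ω₁ = Δθ/dt₁ = -0.3829
distance = √((4−-3)² + (4.5−3)²) = 7.1589; v₂ = distance/dt₂ = 4.7726

ω₁ = -0.3829, v₂ = 4.7726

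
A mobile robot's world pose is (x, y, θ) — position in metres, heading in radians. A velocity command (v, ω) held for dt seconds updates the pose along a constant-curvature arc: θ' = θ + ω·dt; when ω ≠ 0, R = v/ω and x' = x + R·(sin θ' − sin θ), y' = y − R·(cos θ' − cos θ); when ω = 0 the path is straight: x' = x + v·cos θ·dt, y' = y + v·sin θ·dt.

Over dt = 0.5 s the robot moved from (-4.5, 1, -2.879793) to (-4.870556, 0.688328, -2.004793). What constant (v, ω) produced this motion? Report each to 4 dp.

Δθ = -2.004793 − -2.879793 = 0.875000
ω = Δθ/dt = 0.875000/0.5 = 1.7500
R = Δx/(sin θ' − sin θ) = 0.5714
v = R·ω = 0.5714·1.7500 = 1.0000

v = 1.0000, ω = 1.7500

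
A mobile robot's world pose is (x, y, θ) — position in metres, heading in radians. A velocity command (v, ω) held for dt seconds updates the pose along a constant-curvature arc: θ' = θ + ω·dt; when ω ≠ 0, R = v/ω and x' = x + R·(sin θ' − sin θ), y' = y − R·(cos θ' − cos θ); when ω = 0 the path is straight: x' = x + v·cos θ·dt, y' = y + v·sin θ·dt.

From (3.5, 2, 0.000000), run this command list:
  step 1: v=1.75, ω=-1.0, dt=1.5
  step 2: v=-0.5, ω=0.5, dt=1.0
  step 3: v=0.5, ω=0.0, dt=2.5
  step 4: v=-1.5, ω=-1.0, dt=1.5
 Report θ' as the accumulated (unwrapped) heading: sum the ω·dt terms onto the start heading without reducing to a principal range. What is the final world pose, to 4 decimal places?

(6.1295, 1.8037, -2.5000)

step 1: θ'=-1.5000 (R=-1.7500) → pose (5.2456, 0.3738, -1.5000)
step 2: θ'=-1.0000 (R=-1.0000) → pose (5.0896, 0.8434, -1.0000)
step 3: θ'=-1.0000 (straight) → pose (5.7650, -0.2085, -1.0000)
step 4: θ'=-2.5000 (R=1.5000) → pose (6.1295, 1.8037, -2.5000)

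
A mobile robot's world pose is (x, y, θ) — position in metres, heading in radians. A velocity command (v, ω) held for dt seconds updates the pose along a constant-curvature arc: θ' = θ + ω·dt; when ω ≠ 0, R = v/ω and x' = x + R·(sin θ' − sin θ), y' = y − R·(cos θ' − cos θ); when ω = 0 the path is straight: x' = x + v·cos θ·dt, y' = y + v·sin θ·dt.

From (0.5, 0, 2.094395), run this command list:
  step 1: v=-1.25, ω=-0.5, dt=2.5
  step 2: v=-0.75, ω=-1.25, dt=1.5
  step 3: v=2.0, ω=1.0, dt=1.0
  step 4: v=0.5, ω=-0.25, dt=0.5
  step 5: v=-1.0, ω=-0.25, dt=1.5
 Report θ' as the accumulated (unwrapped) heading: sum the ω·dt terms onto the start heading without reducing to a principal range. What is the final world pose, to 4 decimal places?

(-0.2608, -3.3126, -0.5306)

step 1: θ'=0.8444 (R=2.5000) → pose (0.2039, -2.9105, 0.8444)
step 2: θ'=-1.0306 (R=0.6000) → pose (-0.7592, -2.8205, -1.0306)
step 3: θ'=-0.0306 (R=2.0000) → pose (0.8948, -3.7910, -0.0306)
step 4: θ'=-0.1556 (R=-2.0000) → pose (1.1435, -3.8142, -0.1556)
step 5: θ'=-0.5306 (R=4.0000) → pose (-0.2608, -3.3126, -0.5306)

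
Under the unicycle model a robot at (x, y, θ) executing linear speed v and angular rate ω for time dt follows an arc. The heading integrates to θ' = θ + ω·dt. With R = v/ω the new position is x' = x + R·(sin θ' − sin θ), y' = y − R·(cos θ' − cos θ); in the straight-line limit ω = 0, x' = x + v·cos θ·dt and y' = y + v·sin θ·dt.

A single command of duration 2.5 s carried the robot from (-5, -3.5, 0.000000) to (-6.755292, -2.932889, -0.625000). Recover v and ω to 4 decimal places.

Δθ = -0.625000 − 0.000000 = -0.625000
ω = Δθ/dt = -0.625000/2.5 = -0.2500
R = Δx/(sin θ' − sin θ) = 3.0000
v = R·ω = 3.0000·-0.2500 = -0.7500

v = -0.7500, ω = -0.2500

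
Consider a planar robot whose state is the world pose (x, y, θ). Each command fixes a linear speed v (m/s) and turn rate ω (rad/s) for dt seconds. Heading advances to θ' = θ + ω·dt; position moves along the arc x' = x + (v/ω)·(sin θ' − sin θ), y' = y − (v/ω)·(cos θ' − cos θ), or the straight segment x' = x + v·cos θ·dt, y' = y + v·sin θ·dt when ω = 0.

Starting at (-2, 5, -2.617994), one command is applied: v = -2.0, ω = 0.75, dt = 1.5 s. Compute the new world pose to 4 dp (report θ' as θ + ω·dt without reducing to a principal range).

θ' = -2.6180 + 0.75·1.5 = -1.4930
R = v/ω = -2.0/0.75 = -2.6667
x' = -2 + -2.6667·(sin -1.4930 − sin -2.6180) = -0.6747
y' = 5 − -2.6667·(cos -1.4930 − cos -2.6180) = 7.5167

(-0.6747, 7.5167, -1.4930)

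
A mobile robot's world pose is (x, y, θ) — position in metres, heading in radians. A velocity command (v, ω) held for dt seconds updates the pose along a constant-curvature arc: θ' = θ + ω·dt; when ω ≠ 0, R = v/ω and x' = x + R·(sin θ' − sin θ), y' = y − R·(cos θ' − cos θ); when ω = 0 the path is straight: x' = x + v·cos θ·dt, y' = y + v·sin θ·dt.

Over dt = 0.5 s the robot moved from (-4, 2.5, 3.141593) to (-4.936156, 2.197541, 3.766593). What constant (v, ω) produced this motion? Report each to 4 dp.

v = 2.0000, ω = 1.2500

Δθ = 3.766593 − 3.141593 = 0.625000
ω = Δθ/dt = 0.625000/0.5 = 1.2500
R = Δx/(sin θ' − sin θ) = 1.6000
v = R·ω = 1.6000·1.2500 = 2.0000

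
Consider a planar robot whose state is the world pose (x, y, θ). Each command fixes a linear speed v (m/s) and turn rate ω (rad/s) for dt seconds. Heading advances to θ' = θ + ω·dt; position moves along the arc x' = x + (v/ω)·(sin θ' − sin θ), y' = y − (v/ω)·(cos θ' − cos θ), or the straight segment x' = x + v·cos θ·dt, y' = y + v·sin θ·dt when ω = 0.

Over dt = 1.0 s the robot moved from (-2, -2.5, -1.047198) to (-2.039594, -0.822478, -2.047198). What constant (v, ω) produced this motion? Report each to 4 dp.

v = -1.7500, ω = -1.0000

Δθ = -2.047198 − -1.047198 = -1.000000
ω = Δθ/dt = -1.000000/1.0 = -1.0000
R = −Δy/(cos θ' − cos θ) = 1.7500
v = R·ω = 1.7500·-1.0000 = -1.7500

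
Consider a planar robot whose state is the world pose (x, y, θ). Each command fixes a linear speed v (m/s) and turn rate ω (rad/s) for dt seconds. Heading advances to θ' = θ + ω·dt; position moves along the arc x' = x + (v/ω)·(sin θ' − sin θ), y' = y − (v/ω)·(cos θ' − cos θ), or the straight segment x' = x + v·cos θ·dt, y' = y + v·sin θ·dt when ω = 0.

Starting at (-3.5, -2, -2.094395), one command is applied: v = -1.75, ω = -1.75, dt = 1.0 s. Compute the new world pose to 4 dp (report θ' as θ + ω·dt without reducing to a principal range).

θ' = -2.0944 + -1.75·1.0 = -3.8444
R = v/ω = -1.75/-1.75 = 1.0000
x' = -3.5 + 1.0000·(sin -3.8444 − sin -2.0944) = -1.9876
y' = -2 − 1.0000·(cos -3.8444 − cos -2.0944) = -1.7370

(-1.9876, -1.7370, -3.8444)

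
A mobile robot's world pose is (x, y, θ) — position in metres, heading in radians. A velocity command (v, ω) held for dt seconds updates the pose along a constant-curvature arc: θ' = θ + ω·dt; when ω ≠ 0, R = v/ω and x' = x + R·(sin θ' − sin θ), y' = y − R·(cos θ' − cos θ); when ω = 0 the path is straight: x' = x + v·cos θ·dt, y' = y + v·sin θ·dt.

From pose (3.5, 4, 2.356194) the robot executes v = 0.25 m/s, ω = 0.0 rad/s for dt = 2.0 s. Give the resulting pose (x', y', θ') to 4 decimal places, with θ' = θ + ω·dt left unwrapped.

θ' = 2.3562 + 0.0·2.0 = 2.3562
ω = 0 → straight: x' = 3.5 + 0.25·cos(2.3562)·2.0 = 3.1464
y' = 4 + 0.25·sin(2.3562)·2.0 = 4.3536

(3.1464, 4.3536, 2.3562)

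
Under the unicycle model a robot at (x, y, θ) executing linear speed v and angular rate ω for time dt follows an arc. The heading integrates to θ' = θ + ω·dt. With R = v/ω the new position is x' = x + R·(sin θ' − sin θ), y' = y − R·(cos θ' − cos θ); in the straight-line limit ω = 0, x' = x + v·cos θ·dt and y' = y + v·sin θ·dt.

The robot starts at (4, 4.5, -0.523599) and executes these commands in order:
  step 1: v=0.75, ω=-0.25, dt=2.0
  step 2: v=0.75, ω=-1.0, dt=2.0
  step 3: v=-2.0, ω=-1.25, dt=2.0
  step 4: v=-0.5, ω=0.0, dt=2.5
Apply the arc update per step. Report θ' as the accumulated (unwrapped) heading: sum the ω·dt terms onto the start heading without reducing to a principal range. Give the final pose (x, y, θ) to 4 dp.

(4.8935, -1.2820, -5.5236)

step 1: θ'=-1.0236 (R=-3.0000) → pose (5.0620, 3.4628, -1.0236)
step 2: θ'=-3.0236 (R=-0.7500) → pose (4.5098, 2.3278, -3.0236)
step 3: θ'=-5.5236 (R=1.6000) → pose (5.7999, -0.4213, -5.5236)
step 4: θ'=-5.5236 (straight) → pose (4.8935, -1.2820, -5.5236)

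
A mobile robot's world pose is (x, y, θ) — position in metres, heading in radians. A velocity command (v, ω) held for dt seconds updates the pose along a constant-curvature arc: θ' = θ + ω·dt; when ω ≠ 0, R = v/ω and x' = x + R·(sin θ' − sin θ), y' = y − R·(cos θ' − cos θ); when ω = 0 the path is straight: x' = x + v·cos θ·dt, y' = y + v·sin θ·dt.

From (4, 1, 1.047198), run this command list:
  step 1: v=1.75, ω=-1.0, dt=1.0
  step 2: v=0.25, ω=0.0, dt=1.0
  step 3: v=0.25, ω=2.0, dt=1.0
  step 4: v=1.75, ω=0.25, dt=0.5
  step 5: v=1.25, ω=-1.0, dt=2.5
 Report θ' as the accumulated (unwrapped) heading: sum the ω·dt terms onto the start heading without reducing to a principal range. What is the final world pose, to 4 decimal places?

step 1: θ'=0.0472 (R=-1.7500) → pose (5.4330, 1.8731, 0.0472)
step 2: θ'=0.0472 (straight) → pose (5.6827, 1.8848, 0.0472)
step 3: θ'=2.0472 (R=0.1250) → pose (5.7879, 2.0670, 2.0472)
step 4: θ'=2.1722 (R=7.0000) → pose (5.3391, 2.8175, 2.1722)
step 5: θ'=-0.3278 (R=-1.2500) → pose (6.7723, 4.7082, -0.3278)

(6.7723, 4.7082, -0.3278)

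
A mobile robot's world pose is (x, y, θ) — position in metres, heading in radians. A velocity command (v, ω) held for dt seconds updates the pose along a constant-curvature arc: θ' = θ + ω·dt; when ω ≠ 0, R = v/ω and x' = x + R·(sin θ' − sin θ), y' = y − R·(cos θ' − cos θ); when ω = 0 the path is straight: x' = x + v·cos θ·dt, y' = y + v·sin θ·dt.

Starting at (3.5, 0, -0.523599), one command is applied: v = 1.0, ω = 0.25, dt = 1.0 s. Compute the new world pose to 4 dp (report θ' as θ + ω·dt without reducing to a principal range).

(4.4192, -0.3871, -0.2736)

θ' = -0.5236 + 0.25·1.0 = -0.2736
R = v/ω = 1.0/0.25 = 4.0000
x' = 3.5 + 4.0000·(sin -0.2736 − sin -0.5236) = 4.4192
y' = 0 − 4.0000·(cos -0.2736 − cos -0.5236) = -0.3871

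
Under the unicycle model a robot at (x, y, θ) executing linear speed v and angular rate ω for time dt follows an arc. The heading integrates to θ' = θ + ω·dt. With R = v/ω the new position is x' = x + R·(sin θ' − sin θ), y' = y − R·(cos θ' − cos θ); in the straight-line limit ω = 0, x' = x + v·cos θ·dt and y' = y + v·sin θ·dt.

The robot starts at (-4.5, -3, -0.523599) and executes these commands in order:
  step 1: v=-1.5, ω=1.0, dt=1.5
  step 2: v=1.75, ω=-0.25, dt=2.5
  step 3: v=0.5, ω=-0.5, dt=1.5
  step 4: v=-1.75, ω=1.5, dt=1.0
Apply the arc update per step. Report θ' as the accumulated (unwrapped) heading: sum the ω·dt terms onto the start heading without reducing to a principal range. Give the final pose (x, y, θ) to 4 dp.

(-3.8638, -1.3716, 1.1014)

step 1: θ'=0.9764 (R=-1.5000) → pose (-6.4927, -3.4590, 0.9764)
step 2: θ'=0.3514 (R=-7.0000) → pose (-3.1028, -0.8068, 0.3514)
step 3: θ'=-0.3986 (R=-1.0000) → pose (-2.3705, -0.8241, -0.3986)
step 4: θ'=1.1014 (R=-1.1667) → pose (-3.8638, -1.3716, 1.1014)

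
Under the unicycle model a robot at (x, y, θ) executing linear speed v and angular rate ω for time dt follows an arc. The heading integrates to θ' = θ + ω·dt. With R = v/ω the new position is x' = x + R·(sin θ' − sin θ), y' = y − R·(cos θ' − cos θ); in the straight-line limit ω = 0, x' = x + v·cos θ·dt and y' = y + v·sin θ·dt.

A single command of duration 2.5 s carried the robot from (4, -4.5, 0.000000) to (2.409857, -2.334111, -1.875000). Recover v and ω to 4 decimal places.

v = -1.2500, ω = -0.7500

Δθ = -1.875000 − 0.000000 = -1.875000
ω = Δθ/dt = -1.875000/2.5 = -0.7500
R = −Δy/(cos θ' − cos θ) = 1.6667
v = R·ω = 1.6667·-0.7500 = -1.2500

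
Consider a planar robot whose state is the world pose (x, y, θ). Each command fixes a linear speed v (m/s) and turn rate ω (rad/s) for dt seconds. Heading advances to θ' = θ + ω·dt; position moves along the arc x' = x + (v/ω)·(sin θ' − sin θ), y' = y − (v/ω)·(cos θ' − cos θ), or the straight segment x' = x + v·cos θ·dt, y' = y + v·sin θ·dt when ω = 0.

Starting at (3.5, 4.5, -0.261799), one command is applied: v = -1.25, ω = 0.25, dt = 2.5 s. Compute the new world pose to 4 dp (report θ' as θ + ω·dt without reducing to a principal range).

(0.4296, 4.3442, 0.3632)

θ' = -0.2618 + 0.25·2.5 = 0.3632
R = v/ω = -1.25/0.25 = -5.0000
x' = 3.5 + -5.0000·(sin 0.3632 − sin -0.2618) = 0.4296
y' = 4.5 − -5.0000·(cos 0.3632 − cos -0.2618) = 4.3442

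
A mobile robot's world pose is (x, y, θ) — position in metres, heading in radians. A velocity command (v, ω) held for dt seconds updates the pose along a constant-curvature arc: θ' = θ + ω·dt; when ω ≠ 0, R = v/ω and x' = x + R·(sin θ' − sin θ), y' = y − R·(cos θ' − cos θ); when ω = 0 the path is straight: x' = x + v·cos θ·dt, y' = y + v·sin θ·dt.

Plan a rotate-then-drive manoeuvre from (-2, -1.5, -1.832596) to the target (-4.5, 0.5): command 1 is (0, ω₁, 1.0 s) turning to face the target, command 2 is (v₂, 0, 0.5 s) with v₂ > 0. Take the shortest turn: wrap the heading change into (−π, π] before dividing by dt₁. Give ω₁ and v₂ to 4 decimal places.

heading to target = atan2(0.5−-1.5, -4.5−-2) = 2.4669
Δθ = wrap(2.4669 − -1.8326) = -1.9837; ω₁ = Δθ/dt₁ = -1.9837
distance = √((-4.5−-2)² + (0.5−-1.5)²) = 3.2016; v₂ = distance/dt₂ = 6.4031

ω₁ = -1.9837, v₂ = 6.4031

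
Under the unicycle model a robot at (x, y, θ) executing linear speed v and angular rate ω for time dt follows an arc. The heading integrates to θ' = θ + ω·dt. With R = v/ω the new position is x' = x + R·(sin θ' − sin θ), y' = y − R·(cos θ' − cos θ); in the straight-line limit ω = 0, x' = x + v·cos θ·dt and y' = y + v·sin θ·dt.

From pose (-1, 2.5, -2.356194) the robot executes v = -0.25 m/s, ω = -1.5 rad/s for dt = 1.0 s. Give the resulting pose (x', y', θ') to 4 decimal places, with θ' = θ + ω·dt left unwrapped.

θ' = -2.3562 + -1.5·1.0 = -3.8562
R = v/ω = -0.25/-1.5 = 0.1667
x' = -1 + 0.1667·(sin -3.8562 − sin -2.3562) = -0.7729
y' = 2.5 − 0.1667·(cos -3.8562 − cos -2.3562) = 2.5080

(-0.7729, 2.5080, -3.8562)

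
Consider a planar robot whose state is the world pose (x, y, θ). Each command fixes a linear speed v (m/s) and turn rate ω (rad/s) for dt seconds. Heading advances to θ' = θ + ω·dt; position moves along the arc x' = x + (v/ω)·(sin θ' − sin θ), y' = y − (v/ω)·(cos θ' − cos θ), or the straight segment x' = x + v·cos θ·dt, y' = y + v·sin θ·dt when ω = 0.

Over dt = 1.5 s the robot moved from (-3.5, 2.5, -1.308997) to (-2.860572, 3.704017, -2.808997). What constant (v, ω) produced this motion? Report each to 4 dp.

Δθ = -2.808997 − -1.308997 = -1.500000
ω = Δθ/dt = -1.500000/1.5 = -1.0000
R = −Δy/(cos θ' − cos θ) = 1.0000
v = R·ω = 1.0000·-1.0000 = -1.0000

v = -1.0000, ω = -1.0000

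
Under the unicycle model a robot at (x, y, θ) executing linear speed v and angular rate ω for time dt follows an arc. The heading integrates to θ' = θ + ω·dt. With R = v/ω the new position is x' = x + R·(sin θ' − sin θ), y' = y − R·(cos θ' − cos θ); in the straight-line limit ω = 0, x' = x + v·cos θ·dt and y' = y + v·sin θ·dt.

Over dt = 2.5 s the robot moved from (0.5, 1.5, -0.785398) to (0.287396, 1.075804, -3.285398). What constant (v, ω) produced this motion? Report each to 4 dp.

Δθ = -3.285398 − -0.785398 = -2.500000
ω = Δθ/dt = -2.500000/2.5 = -1.0000
R = −Δy/(cos θ' − cos θ) = -0.2500
v = R·ω = -0.2500·-1.0000 = 0.2500

v = 0.2500, ω = -1.0000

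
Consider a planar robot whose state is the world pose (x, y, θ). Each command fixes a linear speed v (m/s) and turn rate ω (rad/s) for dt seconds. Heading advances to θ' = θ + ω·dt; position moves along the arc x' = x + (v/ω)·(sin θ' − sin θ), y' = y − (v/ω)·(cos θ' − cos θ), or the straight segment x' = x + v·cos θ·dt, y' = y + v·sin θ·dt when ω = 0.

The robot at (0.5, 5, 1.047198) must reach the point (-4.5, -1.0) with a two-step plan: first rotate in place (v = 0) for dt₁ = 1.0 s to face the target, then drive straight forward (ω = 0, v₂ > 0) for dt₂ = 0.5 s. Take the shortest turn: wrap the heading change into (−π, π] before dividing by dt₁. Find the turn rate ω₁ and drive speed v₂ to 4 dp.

heading to target = atan2(-1−5, -4.5−0.5) = -2.2655
Δθ = wrap(-2.2655 − 1.0472) = 2.9705; ω₁ = Δθ/dt₁ = 2.9705
distance = √((-4.5−0.5)² + (-1−5)²) = 7.8102; v₂ = distance/dt₂ = 15.6205

ω₁ = 2.9705, v₂ = 15.6205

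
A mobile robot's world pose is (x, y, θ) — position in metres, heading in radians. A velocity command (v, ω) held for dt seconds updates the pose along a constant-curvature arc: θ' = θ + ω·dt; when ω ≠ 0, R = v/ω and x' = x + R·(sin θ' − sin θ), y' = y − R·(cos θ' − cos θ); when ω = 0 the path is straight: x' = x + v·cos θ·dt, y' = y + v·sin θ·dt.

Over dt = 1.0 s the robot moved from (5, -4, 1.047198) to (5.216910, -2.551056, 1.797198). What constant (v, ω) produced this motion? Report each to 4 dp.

v = 1.5000, ω = 0.7500

Δθ = 1.797198 − 1.047198 = 0.750000
ω = Δθ/dt = 0.750000/1.0 = 0.7500
R = −Δy/(cos θ' − cos θ) = 2.0000
v = R·ω = 2.0000·0.7500 = 1.5000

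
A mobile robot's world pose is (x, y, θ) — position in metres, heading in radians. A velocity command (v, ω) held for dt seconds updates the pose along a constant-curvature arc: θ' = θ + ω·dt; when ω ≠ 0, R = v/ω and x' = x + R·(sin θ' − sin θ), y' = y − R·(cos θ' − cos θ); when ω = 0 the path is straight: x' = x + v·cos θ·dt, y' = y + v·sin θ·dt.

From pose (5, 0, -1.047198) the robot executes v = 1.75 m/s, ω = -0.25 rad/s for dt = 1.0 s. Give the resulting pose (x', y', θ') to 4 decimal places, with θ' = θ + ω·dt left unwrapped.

θ' = -1.0472 + -0.25·1.0 = -1.2972
R = v/ω = 1.75/-0.25 = -7.0000
x' = 5 + -7.0000·(sin -1.2972 − sin -1.0472) = 5.6775
y' = 0 − -7.0000·(cos -1.2972 − cos -1.0472) = -1.6086

(5.6775, -1.6086, -1.2972)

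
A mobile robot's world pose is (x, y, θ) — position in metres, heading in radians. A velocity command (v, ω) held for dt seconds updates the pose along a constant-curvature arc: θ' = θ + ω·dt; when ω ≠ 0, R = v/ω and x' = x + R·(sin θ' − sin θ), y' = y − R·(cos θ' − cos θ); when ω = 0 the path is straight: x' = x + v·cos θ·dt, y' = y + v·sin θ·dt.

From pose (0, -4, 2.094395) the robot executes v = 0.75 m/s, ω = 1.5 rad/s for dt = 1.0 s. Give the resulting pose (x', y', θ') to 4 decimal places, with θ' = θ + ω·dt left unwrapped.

θ' = 2.0944 + 1.5·1.0 = 3.5944
R = v/ω = 0.75/1.5 = 0.5000
x' = 0 + 0.5000·(sin 3.5944 − sin 2.0944) = -0.6518
y' = -4 − 0.5000·(cos 3.5944 − cos 2.0944) = -3.8004

(-0.6518, -3.8004, 3.5944)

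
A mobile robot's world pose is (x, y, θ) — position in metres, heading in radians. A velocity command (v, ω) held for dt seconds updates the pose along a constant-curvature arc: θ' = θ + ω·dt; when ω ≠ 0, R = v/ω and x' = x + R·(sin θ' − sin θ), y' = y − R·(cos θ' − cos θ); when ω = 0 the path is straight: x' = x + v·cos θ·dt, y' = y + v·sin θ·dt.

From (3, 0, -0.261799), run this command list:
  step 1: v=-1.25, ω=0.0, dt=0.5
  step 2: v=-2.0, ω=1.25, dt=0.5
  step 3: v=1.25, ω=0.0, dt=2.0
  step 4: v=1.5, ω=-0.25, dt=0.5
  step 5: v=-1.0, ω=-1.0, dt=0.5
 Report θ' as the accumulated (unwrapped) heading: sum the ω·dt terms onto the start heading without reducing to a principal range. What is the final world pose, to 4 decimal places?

step 1: θ'=-0.2618 (straight) → pose (2.3963, 0.1618, -0.2618)
step 2: θ'=0.3632 (R=-1.6000) → pose (1.4138, 0.1119, 0.3632)
step 3: θ'=0.3632 (straight) → pose (3.7507, 1.0001, 0.3632)
step 4: θ'=0.2382 (R=-6.0000) → pose (4.4665, 1.2221, 0.2382)
step 5: θ'=-0.2618 (R=1.0000) → pose (3.9718, 1.2279, -0.2618)

(3.9718, 1.2279, -0.2618)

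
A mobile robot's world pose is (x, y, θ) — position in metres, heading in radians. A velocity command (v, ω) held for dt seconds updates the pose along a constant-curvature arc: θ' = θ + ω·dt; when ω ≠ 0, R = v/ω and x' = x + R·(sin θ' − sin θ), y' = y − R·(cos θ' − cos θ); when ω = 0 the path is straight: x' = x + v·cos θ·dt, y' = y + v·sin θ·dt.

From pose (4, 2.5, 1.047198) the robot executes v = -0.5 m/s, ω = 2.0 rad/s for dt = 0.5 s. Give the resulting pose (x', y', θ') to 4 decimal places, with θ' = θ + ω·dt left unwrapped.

(3.9943, 2.2604, 2.0472)

θ' = 1.0472 + 2.0·0.5 = 2.0472
R = v/ω = -0.5/2.0 = -0.2500
x' = 4 + -0.2500·(sin 2.0472 − sin 1.0472) = 3.9943
y' = 2.5 − -0.2500·(cos 2.0472 − cos 1.0472) = 2.2604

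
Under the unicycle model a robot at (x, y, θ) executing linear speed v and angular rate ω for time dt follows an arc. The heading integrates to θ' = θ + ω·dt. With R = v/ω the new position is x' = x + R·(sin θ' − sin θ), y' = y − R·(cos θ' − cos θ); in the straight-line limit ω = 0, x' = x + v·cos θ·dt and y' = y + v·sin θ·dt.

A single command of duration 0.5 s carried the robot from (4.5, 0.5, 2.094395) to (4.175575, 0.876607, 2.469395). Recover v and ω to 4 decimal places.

v = 1.0000, ω = 0.7500

Δθ = 2.469395 − 2.094395 = 0.375000
ω = Δθ/dt = 0.375000/0.5 = 0.7500
R = −Δy/(cos θ' − cos θ) = 1.3333
v = R·ω = 1.3333·0.7500 = 1.0000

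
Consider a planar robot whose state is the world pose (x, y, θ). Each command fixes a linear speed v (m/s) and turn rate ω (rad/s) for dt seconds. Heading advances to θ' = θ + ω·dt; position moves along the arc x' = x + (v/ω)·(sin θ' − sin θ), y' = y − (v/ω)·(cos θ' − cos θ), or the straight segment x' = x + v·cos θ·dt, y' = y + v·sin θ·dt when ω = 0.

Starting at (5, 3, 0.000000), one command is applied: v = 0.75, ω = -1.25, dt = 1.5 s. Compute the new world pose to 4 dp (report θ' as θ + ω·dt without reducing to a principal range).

θ' = 0.0000 + -1.25·1.5 = -1.8750
R = v/ω = 0.75/-1.25 = -0.6000
x' = 5 + -0.6000·(sin -1.8750 − sin 0.0000) = 5.5725
y' = 3 − -0.6000·(cos -1.8750 − cos 0.0000) = 2.2203

(5.5725, 2.2203, -1.8750)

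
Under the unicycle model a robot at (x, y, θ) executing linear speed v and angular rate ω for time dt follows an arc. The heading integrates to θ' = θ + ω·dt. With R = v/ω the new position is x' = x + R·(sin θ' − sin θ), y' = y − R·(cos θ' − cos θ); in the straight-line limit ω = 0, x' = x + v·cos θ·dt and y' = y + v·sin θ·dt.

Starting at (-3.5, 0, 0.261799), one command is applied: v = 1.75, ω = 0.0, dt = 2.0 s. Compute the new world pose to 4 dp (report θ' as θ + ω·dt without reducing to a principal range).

θ' = 0.2618 + 0.0·2.0 = 0.2618
ω = 0 → straight: x' = -3.5 + 1.75·cos(0.2618)·2.0 = -0.1193
y' = 0 + 1.75·sin(0.2618)·2.0 = 0.9059

(-0.1193, 0.9059, 0.2618)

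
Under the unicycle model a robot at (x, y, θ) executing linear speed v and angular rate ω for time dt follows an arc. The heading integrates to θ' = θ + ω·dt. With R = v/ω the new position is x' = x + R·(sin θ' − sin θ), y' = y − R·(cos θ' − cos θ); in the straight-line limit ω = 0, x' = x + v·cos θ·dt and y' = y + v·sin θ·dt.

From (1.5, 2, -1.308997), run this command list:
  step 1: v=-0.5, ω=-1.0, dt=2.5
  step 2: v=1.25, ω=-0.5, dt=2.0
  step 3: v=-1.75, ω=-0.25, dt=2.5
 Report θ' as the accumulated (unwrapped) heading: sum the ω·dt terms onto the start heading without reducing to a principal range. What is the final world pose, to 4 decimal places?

(-0.3607, 0.7779, -5.4340)

step 1: θ'=-3.8090 (R=0.5000) → pose (2.2924, 2.5221, -3.8090)
step 2: θ'=-4.8090 (R=-2.5000) → pose (1.3515, 4.7268, -4.8090)
step 3: θ'=-5.4340 (R=7.0000) → pose (-0.3607, 0.7779, -5.4340)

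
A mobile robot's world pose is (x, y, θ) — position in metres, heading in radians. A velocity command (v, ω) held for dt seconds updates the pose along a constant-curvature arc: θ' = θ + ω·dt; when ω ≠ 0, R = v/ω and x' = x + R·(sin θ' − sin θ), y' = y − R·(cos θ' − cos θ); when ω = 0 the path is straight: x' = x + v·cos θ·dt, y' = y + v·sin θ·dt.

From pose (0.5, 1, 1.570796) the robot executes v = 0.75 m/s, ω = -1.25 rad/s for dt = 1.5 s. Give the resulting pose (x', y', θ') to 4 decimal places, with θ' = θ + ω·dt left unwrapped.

θ' = 1.5708 + -1.25·1.5 = -0.3042
R = v/ω = 0.75/-1.25 = -0.6000
x' = 0.5 + -0.6000·(sin -0.3042 − sin 1.5708) = 1.2797
y' = 1 − -0.6000·(cos -0.3042 − cos 1.5708) = 1.5725

(1.2797, 1.5725, -0.3042)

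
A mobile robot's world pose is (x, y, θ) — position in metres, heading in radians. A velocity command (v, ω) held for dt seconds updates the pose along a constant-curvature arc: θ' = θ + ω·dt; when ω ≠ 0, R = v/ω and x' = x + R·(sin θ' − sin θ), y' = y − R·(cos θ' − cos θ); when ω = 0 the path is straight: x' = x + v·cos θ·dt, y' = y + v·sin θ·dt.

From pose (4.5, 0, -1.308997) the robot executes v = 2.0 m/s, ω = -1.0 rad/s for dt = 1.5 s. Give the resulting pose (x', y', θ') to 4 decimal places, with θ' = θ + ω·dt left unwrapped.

θ' = -1.3090 + -1.0·1.5 = -2.8090
R = v/ω = 2.0/-1.0 = -2.0000
x' = 4.5 + -2.0000·(sin -2.8090 − sin -1.3090) = 3.2211
y' = 0 − -2.0000·(cos -2.8090 − cos -1.3090) = -2.4080

(3.2211, -2.4080, -2.8090)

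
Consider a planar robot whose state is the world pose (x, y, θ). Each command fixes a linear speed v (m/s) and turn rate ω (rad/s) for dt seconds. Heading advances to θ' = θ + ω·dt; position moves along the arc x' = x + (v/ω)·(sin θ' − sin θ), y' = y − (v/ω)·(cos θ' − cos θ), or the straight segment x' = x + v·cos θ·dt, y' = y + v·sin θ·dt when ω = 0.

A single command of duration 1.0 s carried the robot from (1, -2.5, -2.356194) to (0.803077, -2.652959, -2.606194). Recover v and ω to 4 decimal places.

v = 0.2500, ω = -0.2500

Δθ = -2.606194 − -2.356194 = -0.250000
ω = Δθ/dt = -0.250000/1.0 = -0.2500
R = Δx/(sin θ' − sin θ) = -1.0000
v = R·ω = -1.0000·-0.2500 = 0.2500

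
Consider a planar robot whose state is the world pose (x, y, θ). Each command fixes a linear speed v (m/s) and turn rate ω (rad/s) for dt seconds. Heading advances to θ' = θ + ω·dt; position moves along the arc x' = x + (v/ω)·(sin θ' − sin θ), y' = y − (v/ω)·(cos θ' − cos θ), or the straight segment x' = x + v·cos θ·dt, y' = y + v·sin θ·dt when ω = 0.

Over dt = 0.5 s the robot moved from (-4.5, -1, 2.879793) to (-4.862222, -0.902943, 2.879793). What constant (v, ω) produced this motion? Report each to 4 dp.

Δθ = 2.879793 − 2.879793 = 0.000000
ω = Δθ/dt = 0.000000/0.5 = 0.0000
ω = 0 → v = (Δx·cos θ + Δy·sin θ)/dt = 0.7500

v = 0.7500, ω = 0.0000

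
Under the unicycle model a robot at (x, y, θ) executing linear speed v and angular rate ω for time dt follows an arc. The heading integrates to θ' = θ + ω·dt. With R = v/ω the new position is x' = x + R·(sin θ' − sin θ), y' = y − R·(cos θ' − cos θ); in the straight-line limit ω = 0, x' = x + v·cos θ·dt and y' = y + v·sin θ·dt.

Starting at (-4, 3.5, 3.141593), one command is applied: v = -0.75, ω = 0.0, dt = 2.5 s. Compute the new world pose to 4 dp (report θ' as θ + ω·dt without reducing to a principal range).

θ' = 3.1416 + 0.0·2.5 = 3.1416
ω = 0 → straight: x' = -4 + -0.75·cos(3.1416)·2.5 = -2.1250
y' = 3.5 + -0.75·sin(3.1416)·2.5 = 3.5000

(-2.1250, 3.5000, 3.1416)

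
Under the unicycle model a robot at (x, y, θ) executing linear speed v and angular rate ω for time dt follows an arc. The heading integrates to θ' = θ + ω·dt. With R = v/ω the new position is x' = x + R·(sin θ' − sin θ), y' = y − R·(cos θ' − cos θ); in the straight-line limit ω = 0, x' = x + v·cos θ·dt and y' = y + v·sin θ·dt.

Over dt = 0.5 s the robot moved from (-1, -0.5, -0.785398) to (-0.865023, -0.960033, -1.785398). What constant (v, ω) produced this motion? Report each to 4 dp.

v = 1.0000, ω = -2.0000

Δθ = -1.785398 − -0.785398 = -1.000000
ω = Δθ/dt = -1.000000/0.5 = -2.0000
R = −Δy/(cos θ' − cos θ) = -0.5000
v = R·ω = -0.5000·-2.0000 = 1.0000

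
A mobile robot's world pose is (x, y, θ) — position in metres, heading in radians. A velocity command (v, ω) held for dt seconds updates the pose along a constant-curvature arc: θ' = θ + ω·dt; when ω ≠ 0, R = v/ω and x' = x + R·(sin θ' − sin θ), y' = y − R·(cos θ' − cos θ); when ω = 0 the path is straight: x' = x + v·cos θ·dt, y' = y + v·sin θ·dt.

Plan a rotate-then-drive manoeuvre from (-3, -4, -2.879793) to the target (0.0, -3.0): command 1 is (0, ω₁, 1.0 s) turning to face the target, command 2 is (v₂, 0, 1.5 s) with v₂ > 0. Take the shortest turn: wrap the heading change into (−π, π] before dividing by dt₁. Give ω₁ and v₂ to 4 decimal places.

ω₁ = -3.0816, v₂ = 2.1082

heading to target = atan2(-3−-4, 0−-3) = 0.3218
Δθ = wrap(0.3218 − -2.8798) = -3.0816; ω₁ = Δθ/dt₁ = -3.0816
distance = √((0−-3)² + (-3−-4)²) = 3.1623; v₂ = distance/dt₂ = 2.1082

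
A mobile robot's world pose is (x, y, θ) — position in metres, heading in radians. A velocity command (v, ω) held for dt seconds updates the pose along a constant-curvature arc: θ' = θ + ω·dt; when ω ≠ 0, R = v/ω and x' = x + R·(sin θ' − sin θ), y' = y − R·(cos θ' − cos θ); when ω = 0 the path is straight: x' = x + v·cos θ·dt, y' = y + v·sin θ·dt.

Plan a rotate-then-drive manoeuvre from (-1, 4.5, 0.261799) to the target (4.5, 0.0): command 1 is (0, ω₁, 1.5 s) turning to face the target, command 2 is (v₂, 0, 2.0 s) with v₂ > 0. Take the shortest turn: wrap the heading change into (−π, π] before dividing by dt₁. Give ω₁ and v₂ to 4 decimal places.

heading to target = atan2(0−4.5, 4.5−-1) = -0.6857
Δθ = wrap(-0.6857 − 0.2618) = -0.9475; ω₁ = Δθ/dt₁ = -0.6317
distance = √((4.5−-1)² + (0−4.5)²) = 7.1063; v₂ = distance/dt₂ = 3.5532

ω₁ = -0.6317, v₂ = 3.5532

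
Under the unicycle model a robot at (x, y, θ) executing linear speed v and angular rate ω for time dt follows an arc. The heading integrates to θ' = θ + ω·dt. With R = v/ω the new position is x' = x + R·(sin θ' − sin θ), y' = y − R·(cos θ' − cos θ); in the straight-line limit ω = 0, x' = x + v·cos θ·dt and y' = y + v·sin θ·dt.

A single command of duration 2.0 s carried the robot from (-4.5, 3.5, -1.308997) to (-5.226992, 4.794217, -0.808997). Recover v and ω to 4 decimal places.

v = -0.7500, ω = 0.2500

Δθ = -0.808997 − -1.308997 = 0.500000
ω = Δθ/dt = 0.500000/2.0 = 0.2500
R = −Δy/(cos θ' − cos θ) = -3.0000
v = R·ω = -3.0000·0.2500 = -0.7500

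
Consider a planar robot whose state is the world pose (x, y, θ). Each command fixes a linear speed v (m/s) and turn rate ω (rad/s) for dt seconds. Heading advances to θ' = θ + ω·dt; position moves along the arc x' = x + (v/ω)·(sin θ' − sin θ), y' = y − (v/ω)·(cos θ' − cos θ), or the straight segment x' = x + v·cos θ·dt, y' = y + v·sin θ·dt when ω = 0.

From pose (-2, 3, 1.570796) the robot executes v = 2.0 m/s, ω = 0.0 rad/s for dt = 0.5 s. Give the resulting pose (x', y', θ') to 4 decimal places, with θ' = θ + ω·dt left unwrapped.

θ' = 1.5708 + 0.0·0.5 = 1.5708
ω = 0 → straight: x' = -2 + 2.0·cos(1.5708)·0.5 = -2.0000
y' = 3 + 2.0·sin(1.5708)·0.5 = 4.0000

(-2.0000, 4.0000, 1.5708)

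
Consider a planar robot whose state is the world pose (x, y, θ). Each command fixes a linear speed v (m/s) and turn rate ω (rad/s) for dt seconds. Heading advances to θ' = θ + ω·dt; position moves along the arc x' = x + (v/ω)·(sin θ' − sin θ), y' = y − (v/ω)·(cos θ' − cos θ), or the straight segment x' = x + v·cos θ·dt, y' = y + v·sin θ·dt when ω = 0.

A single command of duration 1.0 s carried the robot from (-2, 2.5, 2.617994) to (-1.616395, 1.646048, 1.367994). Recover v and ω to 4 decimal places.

Δθ = 1.367994 − 2.617994 = -1.250000
ω = Δθ/dt = -1.250000/1.0 = -1.2500
R = −Δy/(cos θ' − cos θ) = 0.8000
v = R·ω = 0.8000·-1.2500 = -1.0000

v = -1.0000, ω = -1.2500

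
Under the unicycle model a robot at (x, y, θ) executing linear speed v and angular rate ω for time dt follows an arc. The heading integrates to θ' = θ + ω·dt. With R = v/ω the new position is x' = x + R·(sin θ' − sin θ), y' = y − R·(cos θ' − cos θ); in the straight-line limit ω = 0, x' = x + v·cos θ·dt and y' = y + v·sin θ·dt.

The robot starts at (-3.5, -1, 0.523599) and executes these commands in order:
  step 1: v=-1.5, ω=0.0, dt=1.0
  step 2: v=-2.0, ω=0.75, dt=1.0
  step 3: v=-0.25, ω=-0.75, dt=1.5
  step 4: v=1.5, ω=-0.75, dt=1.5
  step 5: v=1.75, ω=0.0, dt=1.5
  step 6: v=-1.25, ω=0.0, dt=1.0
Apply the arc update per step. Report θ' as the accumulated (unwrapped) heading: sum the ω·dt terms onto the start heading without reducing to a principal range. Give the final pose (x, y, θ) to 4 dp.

step 1: θ'=0.5236 (straight) → pose (-4.7990, -1.7500, 0.5236)
step 2: θ'=1.2736 (R=-2.6667) → pose (-6.0155, -3.2785, 1.2736)
step 3: θ'=0.1486 (R=0.3333) → pose (-6.2848, -3.5105, 0.1486)
step 4: θ'=-0.9764 (R=-2.0000) → pose (-4.3318, -4.3685, -0.9764)
step 5: θ'=-0.9764 (straight) → pose (-2.8617, -6.5433, -0.9764)
step 6: θ'=-0.9764 (straight) → pose (-3.5617, -5.5076, -0.9764)

(-3.5617, -5.5076, -0.9764)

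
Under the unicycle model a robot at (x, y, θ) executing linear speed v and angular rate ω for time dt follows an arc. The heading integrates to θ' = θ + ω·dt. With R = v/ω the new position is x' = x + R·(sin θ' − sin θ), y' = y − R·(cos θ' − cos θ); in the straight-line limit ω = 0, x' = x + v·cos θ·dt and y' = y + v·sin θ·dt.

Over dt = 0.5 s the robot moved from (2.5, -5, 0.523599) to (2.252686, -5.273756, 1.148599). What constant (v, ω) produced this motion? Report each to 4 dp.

Δθ = 1.148599 − 0.523599 = 0.625000
ω = Δθ/dt = 0.625000/0.5 = 1.2500
R = −Δy/(cos θ' − cos θ) = -0.6000
v = R·ω = -0.6000·1.2500 = -0.7500

v = -0.7500, ω = 1.2500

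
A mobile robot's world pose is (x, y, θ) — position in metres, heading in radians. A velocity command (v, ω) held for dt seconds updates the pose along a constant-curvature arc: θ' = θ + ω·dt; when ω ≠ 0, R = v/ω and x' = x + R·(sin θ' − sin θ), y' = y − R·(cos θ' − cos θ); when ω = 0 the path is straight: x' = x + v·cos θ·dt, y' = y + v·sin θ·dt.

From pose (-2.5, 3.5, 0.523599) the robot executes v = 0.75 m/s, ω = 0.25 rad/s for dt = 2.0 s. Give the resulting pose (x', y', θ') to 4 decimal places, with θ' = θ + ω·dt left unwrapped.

(-1.4380, 4.5372, 1.0236)

θ' = 0.5236 + 0.25·2.0 = 1.0236
R = v/ω = 0.75/0.25 = 3.0000
x' = -2.5 + 3.0000·(sin 1.0236 − sin 0.5236) = -1.4380
y' = 3.5 − 3.0000·(cos 1.0236 − cos 0.5236) = 4.5372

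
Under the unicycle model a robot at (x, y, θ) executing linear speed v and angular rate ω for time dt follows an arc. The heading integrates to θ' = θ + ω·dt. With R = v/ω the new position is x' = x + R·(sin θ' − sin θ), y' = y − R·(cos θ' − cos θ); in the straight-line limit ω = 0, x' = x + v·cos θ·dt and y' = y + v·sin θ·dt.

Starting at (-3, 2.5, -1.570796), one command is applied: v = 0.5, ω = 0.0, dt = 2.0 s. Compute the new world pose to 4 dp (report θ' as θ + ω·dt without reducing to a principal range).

θ' = -1.5708 + 0.0·2.0 = -1.5708
ω = 0 → straight: x' = -3 + 0.5·cos(-1.5708)·2.0 = -3.0000
y' = 2.5 + 0.5·sin(-1.5708)·2.0 = 1.5000

(-3.0000, 1.5000, -1.5708)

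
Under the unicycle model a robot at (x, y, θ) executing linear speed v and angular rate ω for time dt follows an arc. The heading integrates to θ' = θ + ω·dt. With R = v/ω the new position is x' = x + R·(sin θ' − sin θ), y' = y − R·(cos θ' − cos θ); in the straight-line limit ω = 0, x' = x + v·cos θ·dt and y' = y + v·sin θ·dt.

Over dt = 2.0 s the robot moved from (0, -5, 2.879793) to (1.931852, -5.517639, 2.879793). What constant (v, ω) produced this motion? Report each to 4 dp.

Δθ = 2.879793 − 2.879793 = 0.000000
ω = Δθ/dt = 0.000000/2.0 = 0.0000
ω = 0 → v = (Δx·cos θ + Δy·sin θ)/dt = -1.0000

v = -1.0000, ω = 0.0000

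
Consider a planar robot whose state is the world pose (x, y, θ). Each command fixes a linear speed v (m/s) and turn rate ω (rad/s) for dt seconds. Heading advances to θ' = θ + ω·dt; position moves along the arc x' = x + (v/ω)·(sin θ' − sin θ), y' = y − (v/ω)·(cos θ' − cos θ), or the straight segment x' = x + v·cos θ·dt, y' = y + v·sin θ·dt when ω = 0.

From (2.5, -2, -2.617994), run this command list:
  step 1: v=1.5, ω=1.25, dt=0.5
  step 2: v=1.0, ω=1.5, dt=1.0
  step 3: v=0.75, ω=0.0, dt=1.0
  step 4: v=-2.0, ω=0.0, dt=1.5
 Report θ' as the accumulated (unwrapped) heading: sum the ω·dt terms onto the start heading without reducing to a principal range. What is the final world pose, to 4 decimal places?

step 1: θ'=-1.9930 (R=1.2000) → pose (2.0054, -2.5475, -1.9930)
step 2: θ'=-0.4930 (R=0.6667) → pose (2.2980, -3.4080, -0.4930)
step 3: θ'=-0.4930 (straight) → pose (2.9587, -3.7629, -0.4930)
step 4: θ'=-0.4930 (straight) → pose (0.3159, -2.3431, -0.4930)

(0.3159, -2.3431, -0.4930)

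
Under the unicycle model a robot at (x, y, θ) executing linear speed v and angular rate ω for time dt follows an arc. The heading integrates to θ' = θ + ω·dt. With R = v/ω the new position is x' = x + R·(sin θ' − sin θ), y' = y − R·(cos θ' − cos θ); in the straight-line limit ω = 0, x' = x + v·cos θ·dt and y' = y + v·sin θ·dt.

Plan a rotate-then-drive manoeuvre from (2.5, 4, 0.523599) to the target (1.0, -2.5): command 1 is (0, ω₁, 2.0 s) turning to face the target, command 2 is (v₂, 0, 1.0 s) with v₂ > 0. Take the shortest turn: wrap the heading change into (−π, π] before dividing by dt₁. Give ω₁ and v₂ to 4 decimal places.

heading to target = atan2(-2.5−4, 1−2.5) = -1.7976
Δθ = wrap(-1.7976 − 0.5236) = -2.3212; ω₁ = Δθ/dt₁ = -1.1606
distance = √((1−2.5)² + (-2.5−4)²) = 6.6708; v₂ = distance/dt₂ = 6.6708

ω₁ = -1.1606, v₂ = 6.6708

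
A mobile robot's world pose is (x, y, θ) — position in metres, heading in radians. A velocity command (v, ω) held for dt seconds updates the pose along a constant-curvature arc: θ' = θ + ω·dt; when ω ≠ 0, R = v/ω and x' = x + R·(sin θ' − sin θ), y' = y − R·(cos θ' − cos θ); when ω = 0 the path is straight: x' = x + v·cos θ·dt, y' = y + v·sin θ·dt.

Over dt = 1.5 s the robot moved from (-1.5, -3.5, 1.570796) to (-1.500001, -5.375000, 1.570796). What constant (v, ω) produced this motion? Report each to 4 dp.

Δθ = 1.570796 − 1.570796 = 0.000000
ω = Δθ/dt = 0.000000/1.5 = 0.0000
ω = 0 → v = (Δx·cos θ + Δy·sin θ)/dt = -1.2500

v = -1.2500, ω = 0.0000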